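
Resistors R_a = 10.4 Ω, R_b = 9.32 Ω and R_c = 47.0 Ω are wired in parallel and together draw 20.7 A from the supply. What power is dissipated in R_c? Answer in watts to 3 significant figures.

The branches share the same voltage, but only the total current is given — find V from the equivalent resistance first.
1/R_eq = 1/10.4 + 1/9.32 + 1/47.0 ⇒ R_eq = 4.450 Ω
V = I_total × R_eq = 20.70 × 4.450 = 92.11 V
P_R_c = V² / R_c = (92.11)² / 47.0 = 180.5 W

181 W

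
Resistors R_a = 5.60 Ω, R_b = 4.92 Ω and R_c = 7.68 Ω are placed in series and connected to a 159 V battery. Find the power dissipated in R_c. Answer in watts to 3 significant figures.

586 W

Since the resistors are in series they all carry the loop current I = V/R_total; the power in any one is I²R.
R_total = 5.60 + 4.92 + 7.68 = 18.20 Ω
I = V / R_total = 159 / 18.20 = 8.736 A
P_R_c = I² × R_c = (8.736)² × 7.68 = 586.2 W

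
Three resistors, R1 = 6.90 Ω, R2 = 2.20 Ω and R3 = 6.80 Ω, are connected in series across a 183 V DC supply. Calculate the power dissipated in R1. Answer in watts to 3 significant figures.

914 W

The current is common to all series resistors; compute it, then apply P = I²R for the target.
R_total = 6.90 + 2.20 + 6.80 = 15.90 Ω
I = V / R_total = 183 / 15.90 = 11.51 A
P_R1 = I² × R1 = (11.51)² × 6.90 = 914.0 W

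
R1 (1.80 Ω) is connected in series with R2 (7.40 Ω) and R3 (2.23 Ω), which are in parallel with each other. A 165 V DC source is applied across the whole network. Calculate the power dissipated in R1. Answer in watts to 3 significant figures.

First combine the parallel branches into one equivalent R_p, then R1 + R_p is a series pair.
R_p = (7.40×2.23)/(7.40+2.23) = 1.714 Ω
R_total = 1.80 + 1.714 = 3.514 Ω
I = V / R_total = 165 / 3.514 = 46.96 A
All the current flows through R1; use P = I²R.
P_R1 = (46.96)² × 1.80 = 3969 W

3970 W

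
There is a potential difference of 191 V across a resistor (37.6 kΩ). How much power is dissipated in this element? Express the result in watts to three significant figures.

V and R are stated; P = V²/R avoids computing the current.
P = (191 V)² / 37600 Ω = 0.9702 W

0.970 W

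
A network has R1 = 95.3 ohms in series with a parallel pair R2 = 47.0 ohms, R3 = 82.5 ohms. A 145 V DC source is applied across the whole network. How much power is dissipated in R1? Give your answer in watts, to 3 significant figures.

First combine the parallel branches into one equivalent R_p, then R1 + R_p is a series pair.
R_p = (47.0×82.5)/(47.0+82.5) = 29.94 Ω
R_total = 95.3 + 29.94 = 125.2 Ω
I = V / R_total = 145 / 125.2 = 1.158 A
R1 carries the full series current, so P = I²R.
P_R1 = (1.158)² × 95.3 = 127.7 W

128 W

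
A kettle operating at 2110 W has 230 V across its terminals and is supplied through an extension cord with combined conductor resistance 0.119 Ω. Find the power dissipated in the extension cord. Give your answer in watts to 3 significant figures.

Line loss is just I²R for the cable — we know both I and R_line directly.
I = P / V = 2110 / 230 = 9.174 A through the extension cord.
P_line = I² R_line = (9.174)² × 0.119 = 10.02 W

10.0 W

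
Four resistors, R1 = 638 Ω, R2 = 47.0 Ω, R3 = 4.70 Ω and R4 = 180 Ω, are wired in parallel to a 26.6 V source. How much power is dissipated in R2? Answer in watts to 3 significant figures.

Every branch has 26.6 V across it, so for R2 the power is simply V²/R.
P_R2 = V² / R2 = (26.6)² / 47.0 Ω = 15.05 W

15.1 W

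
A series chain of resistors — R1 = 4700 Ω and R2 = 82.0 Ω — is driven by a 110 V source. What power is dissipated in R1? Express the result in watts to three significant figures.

Since the resistors are in series they all carry the loop current I = V/R_total; the power in any one is I²R.
R_total = 4700 + 82.0 = 4782 Ω
I = V / R_total = 110 / 4782 = 0.02300 A
P_R1 = I² × R1 = (0.02300)² × 4700 = 2.487 W

2.49 W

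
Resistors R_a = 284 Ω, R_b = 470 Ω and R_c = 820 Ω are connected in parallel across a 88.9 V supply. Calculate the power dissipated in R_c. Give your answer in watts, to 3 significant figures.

9.64 W

Each parallel branch sees the full supply voltage, so P = V²/R applies directly to the target branch.
P_R_c = V² / R_c = (88.9)² / 820 Ω = 9.638 W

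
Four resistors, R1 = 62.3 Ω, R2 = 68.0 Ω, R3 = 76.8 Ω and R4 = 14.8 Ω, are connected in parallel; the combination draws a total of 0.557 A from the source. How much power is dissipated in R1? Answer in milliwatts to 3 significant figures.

402 mW

The branches share the same voltage, but only the total current is given — find V from the equivalent resistance first.
1/R_eq = 1/62.3 + 1/68.0 + 1/76.8 + 1/14.8 ⇒ R_eq = 8.981 Ω
V = I_total × R_eq = 0.5570 × 8.981 = 5.002 V
P_R1 = V² / R1 = (5.002)² / 62.3 = 0.4017 W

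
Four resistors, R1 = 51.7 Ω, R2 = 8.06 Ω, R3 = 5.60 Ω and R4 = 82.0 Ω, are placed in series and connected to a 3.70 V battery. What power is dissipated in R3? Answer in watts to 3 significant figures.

Every series element carries the same I. Get I from the total resistance, then P = I² × R3.
R_total = 51.7 + 8.06 + 5.60 + 82.0 = 147.4 Ω
I = V / R_total = 3.70 / 147.4 = 0.02511 A
P_R3 = I² × R3 = (0.02511)² × 5.60 = 0.003530 W

0.00353 W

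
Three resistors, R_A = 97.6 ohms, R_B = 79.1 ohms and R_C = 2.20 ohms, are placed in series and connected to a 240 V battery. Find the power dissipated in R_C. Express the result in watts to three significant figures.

Series elements share the same current, so find I first, then use P = I²R.
R_total = 97.6 + 79.1 + 2.20 = 178.9 Ω
I = V / R_total = 240 / 178.9 = 1.342 A
P_R_C = I² × R_C = (1.342)² × 2.20 = 3.959 W

3.96 W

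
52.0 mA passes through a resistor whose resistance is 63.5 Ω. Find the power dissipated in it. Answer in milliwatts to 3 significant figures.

172 mW

Current and resistance are given, so P = I²R is the direct form.
P = (0.05200 A)² × 63.5 Ω = 0.1717 W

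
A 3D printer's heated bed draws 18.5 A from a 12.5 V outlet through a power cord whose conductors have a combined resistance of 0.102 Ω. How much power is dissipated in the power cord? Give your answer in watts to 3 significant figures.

The power cord is a series resistance carrying the load current; its dissipation is I²R_line.
The power cord carries the full 18.5 A.
P_line = I² R_line = (18.50)² × 0.102 = 34.91 W

34.9 W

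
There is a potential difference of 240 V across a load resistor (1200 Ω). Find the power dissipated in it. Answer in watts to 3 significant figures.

48.0 W

V and R are stated; P = V²/R avoids computing the current.
P = (240 V)² / 1200 Ω = 48.00 W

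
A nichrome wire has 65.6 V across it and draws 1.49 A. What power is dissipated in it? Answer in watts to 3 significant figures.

97.7 W

With V and I both given, power follows immediately from P = V I.
P = 65.6 V × 1.490 A = 97.74 W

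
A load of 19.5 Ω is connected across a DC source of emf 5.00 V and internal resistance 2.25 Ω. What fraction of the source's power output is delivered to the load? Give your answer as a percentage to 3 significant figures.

89.7 %

Both r and R carry the same current, so the power split is just the resistance split: η = R/(R+r).
η = R / (R + r) = 19.5 / (19.5 + 2.25) = 0.8966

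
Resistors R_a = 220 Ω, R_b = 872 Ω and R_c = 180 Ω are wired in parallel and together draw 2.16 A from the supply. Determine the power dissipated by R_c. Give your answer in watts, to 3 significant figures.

Only the total current is stated, so first find the parallel equivalent to get the voltage across the combination.
1/R_eq = 1/220 + 1/872 + 1/180 ⇒ R_eq = 88.91 Ω
V = I_total × R_eq = 2.160 × 88.91 = 192.0 V
P_R_c = V² / R_c = (192.0)² / 180 = 204.9 W

205 W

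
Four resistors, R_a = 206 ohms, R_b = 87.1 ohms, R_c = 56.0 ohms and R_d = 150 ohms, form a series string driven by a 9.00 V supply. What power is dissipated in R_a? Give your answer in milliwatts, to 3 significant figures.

67.0 mW

Series elements share the same current, so find I first, then use P = I²R.
R_total = 206 + 87.1 + 56.0 + 150 = 499.1 Ω
I = V / R_total = 9.00 / 499.1 = 0.01803 A
P_R_a = I² × R_a = (0.01803)² × 206 = 0.06698 W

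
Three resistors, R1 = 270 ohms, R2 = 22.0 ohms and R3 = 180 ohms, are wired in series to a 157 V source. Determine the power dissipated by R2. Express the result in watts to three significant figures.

In a series string the same current flows through every resistor — find that current, then P = I²R for the one we want.
R_total = 270 + 22.0 + 180 = 472.0 Ω
I = V / R_total = 157 / 472.0 = 0.3326 A
P_R2 = I² × R2 = (0.3326)² × 22.0 = 2.434 W

2.43 W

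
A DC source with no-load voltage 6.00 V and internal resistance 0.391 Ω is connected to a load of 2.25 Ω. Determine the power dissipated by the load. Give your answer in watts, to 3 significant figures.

With r and R in series, I = ε/(r+R); the load dissipates I²R.
I = ε / (r + R) = 6.00 / (0.391 + 2.25) = 2.272 A
P_load = I² R = (2.272)² × 2.25 = 11.61 W

11.6 W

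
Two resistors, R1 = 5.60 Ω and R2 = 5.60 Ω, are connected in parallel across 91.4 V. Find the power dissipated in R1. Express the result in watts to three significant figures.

1490 W

Each parallel branch sees the full supply voltage, so P = V²/R applies directly to the target branch.
P_R1 = V² / R1 = (91.4)² / 5.60 Ω = 1492 W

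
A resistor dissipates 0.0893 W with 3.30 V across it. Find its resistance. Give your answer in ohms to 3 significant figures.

122 Ω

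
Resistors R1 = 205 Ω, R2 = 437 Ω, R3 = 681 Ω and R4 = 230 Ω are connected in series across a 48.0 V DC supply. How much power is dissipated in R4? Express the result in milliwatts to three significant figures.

220 mW

In a series string the same current flows through every resistor — find that current, then P = I²R for the one we want.
R_total = 205 + 437 + 681 + 230 = 1553 Ω
I = V / R_total = 48.0 / 1553 = 0.03091 A
P_R4 = I² × R4 = (0.03091)² × 230 = 0.2197 W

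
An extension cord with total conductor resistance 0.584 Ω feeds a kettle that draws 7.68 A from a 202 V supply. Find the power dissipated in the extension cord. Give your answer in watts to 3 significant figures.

The extension cord and load are in series, so the same current flows in both; the loss is I²R_line.
The extension cord carries the full 7.68 A.
P_line = I² R_line = (7.680)² × 0.584 = 34.45 W

34.4 W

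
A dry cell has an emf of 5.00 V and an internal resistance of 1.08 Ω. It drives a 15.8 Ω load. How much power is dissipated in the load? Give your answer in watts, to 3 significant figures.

Find the circuit current first, then P = I²R for the load (series elements share I).
I = ε / (r + R) = 5.00 / (1.08 + 15.8) = 0.2962 A
P_load = I² R = (0.2962)² × 15.8 = 1.386 W

1.39 W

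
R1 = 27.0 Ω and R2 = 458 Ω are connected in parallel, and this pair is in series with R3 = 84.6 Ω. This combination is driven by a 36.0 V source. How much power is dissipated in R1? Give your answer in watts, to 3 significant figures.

Reduce the parallel combination to a single R_p; the circuit then becomes R_p in series with the remaining resistor.
R_p = (27.0×458)/(27.0+458) = 25.50 Ω
R_total = R_p + 84.6 = 25.50 + 84.6 = 110.1 Ω
I = V / R_total = 36.0 / 110.1 = 0.3270 A
Voltage across the parallel pair: V_p = I × R_p = 0.3270 × 25.50 = 8.337 V
Use P = V²/R for R1 with V = V_p.
P_R1 = (8.337)² / 27.0 = 2.574 W

2.57 W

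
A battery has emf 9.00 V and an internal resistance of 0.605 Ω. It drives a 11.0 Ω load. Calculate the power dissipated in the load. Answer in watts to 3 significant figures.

6.62 W

Load and internal resistance form a series loop — compute the loop current, then the load power via I²R.
I = ε / (r + R) = 9.00 / (0.605 + 11.0) = 0.7755 A
P_load = I² R = (0.7755)² × 11.0 = 6.616 W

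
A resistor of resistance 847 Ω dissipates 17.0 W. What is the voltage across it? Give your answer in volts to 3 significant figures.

120 V

Rearranging the power relation for the two known quantities gives V = √(P R).
V = √(17.0 × 847) = 120.0 V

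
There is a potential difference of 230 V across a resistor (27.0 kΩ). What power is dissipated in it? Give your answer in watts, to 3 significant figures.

1.96 W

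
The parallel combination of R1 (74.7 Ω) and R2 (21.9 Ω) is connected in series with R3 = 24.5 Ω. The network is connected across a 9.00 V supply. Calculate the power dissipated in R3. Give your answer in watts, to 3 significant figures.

1.16 W

Reduce the parallel combination to a single R_p; the circuit then becomes R_p in series with the remaining resistor.
R_p = (74.7×21.9)/(74.7+21.9) = 16.94 Ω
R_total = R_p + 24.5 = 16.94 + 24.5 = 41.44 Ω
I = V / R_total = 9.00 / 41.44 = 0.2172 A
R3 carries the full series current, so P = I²R.
P_R3 = (0.2172)² × 24.5 = 1.156 W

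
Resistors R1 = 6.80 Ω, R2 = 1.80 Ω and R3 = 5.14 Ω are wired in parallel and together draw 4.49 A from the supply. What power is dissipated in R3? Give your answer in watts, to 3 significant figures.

4.87 W

Parallel branches share V, not I — compute V via R_eq, then use V²/R for the target branch.
1/R_eq = 1/6.80 + 1/1.80 + 1/5.14 ⇒ R_eq = 1.115 Ω
V = I_total × R_eq = 4.490 × 1.115 = 5.005 V
P_R3 = V² / R3 = (5.005)² / 5.14 = 4.873 W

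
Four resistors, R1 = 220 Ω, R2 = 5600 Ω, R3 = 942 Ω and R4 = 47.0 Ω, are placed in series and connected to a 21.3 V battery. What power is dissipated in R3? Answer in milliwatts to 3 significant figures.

9.22 mW

Since the resistors are in series they all carry the loop current I = V/R_total; the power in any one is I²R.
R_total = 220 + 5600 + 942 + 47.0 = 6809 Ω
I = V / R_total = 21.3 / 6809 = 0.003128 A
P_R3 = I² × R3 = (0.003128)² × 942 = 0.009218 W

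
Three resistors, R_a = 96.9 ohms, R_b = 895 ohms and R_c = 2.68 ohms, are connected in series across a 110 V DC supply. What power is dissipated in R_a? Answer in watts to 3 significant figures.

In a series string the same current flows through every resistor — find that current, then P = I²R for the one we want.
R_total = 96.9 + 895 + 2.68 = 994.6 Ω
I = V / R_total = 110 / 994.6 = 0.1106 A
P_R_a = I² × R_a = (0.1106)² × 96.9 = 1.185 W

1.19 W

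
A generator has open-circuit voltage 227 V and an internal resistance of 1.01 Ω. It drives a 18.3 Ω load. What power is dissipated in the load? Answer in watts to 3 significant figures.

The internal resistance and the load are in series, so the same I flows through both; get I from ε/(r+R), then I²R for the load.
I = ε / (r + R) = 227 / (1.01 + 18.3) = 11.76 A
P_load = I² R = (11.76)² × 18.3 = 2529 W

2530 W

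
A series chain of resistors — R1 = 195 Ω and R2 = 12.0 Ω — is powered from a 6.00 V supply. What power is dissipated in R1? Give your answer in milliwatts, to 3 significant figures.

In a series string the same current flows through every resistor — find that current, then P = I²R for the one we want.
R_total = 195 + 12.0 = 207.0 Ω
I = V / R_total = 6.00 / 207.0 = 0.02899 A
P_R1 = I² × R1 = (0.02899)² × 195 = 0.1638 W

164 mW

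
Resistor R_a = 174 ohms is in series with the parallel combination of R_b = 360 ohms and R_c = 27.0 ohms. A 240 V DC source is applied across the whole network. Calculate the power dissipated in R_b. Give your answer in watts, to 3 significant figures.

2.55 W

Replace R_b and R_c with their parallel equivalent so the circuit becomes R_a in series with R_p.
R_p = (360×27.0)/(360+27.0) = 25.12 Ω
R_total = 174 + 25.12 = 199.1 Ω
I = V / R_total = 240 / 199.1 = 1.205 A
Voltage across the parallel pair: V_p = I × R_p = 1.205 × 25.12 = 30.27 V
R_b sees V_p directly, so P = V_p² / R_b.
P_R_b = (30.27)² / 360 = 2.546 W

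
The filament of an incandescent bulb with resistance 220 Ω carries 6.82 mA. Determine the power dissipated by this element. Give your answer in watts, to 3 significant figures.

The current through and the resistance of the element are both given; use P = I²R.
P = (0.006820 A)² × 220 Ω = 0.01023 W

0.0102 W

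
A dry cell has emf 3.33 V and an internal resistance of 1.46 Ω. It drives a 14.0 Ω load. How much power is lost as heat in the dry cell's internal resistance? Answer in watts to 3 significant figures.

0.0677 W

r is in series with the load, so it carries the full circuit current — the loss in it is I²r.
I = ε / (r + R) = 3.33 / (1.46 + 14.0) = 0.2154 A
P_int = I² r = (0.2154)² × 1.46 = 0.06774 W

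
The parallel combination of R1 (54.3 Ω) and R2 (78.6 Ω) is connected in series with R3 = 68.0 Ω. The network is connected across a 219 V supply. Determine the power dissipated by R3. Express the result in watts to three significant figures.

325 W

First find R_p for the parallel pair, then treat R_p + R3 as a series loop.
R_p = (54.3×78.6)/(54.3+78.6) = 32.11 Ω
R_total = R_p + 68.0 = 32.11 + 68.0 = 100.1 Ω
I = V / R_total = 219 / 100.1 = 2.188 A
R3 carries the full series current, so P = I²R.
P_R3 = (2.188)² × 68.0 = 325.4 W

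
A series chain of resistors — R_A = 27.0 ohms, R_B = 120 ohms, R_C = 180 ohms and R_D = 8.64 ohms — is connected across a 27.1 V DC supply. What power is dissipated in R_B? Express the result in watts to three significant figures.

The current is common to all series resistors; compute it, then apply P = I²R for the target.
R_total = 27.0 + 120 + 180 + 8.64 = 335.6 Ω
I = V / R_total = 27.1 / 335.6 = 0.08074 A
P_R_B = I² × R_B = (0.08074)² × 120 = 0.7823 W

0.782 W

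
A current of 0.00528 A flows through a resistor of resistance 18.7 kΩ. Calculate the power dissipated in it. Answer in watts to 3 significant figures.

0.521 W

The current through and the resistance of the element are both given; use P = I²R.
P = (0.005280 A)² × 18700 Ω = 0.5213 W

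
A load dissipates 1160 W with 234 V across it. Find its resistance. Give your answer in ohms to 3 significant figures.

47.2 Ω

The two known quantities fix the third via R = V² / P.
R = (234)² / 1160 = 47.20 Ω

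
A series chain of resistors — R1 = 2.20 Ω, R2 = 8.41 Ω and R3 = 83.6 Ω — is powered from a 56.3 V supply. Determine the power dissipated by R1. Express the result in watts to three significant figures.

0.786 W

Series elements share the same current, so find I first, then use P = I²R.
R_total = 2.20 + 8.41 + 83.6 = 94.21 Ω
I = V / R_total = 56.3 / 94.21 = 0.5976 A
P_R1 = I² × R1 = (0.5976)² × 2.20 = 0.7857 W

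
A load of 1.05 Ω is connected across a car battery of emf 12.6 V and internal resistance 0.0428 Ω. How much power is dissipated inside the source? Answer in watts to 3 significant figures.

5.69 W

The internal resistance carries the same current as the load; P_int = I²r.
I = ε / (r + R) = 12.6 / (0.0428 + 1.05) = 11.53 A
P_int = I² r = (11.53)² × 0.0428 = 5.690 W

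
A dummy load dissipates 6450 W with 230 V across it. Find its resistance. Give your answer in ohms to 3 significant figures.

Inverting the appropriate power form: R = V² / P.
R = (230)² / 6450 = 8.202 Ω

8.20 Ω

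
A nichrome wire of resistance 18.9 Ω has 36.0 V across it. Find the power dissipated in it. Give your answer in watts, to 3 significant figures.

With V across and R both known, P = V²/R gives the dissipation directly.
P = (36.0 V)² / 18.9 Ω = 68.57 W

68.6 W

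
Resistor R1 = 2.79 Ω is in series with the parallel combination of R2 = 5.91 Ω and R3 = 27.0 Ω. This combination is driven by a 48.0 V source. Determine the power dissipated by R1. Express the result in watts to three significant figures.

110 W

Reduce the parallel pair to R_p first; the network is then a simple series string.
R_p = (5.91×27.0)/(5.91+27.0) = 4.849 Ω
R_total = 2.79 + 4.849 = 7.639 Ω
I = V / R_total = 48.0 / 7.639 = 6.284 A
The full supply current passes through R1: P = I²R.
P_R1 = (6.284)² × 2.79 = 110.2 W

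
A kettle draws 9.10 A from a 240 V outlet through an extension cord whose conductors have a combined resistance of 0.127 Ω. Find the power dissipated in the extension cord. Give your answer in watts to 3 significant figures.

The extension cord and load are in series, so the same current flows in both; the loss is I²R_line.
The extension cord carries the full 9.10 A.
P_line = I² R_line = (9.100)² × 0.127 = 10.52 W

10.5 W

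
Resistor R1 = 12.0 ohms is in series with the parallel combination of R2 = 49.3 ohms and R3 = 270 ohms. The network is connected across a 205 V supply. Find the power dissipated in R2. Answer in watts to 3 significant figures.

First combine the parallel branches into one equivalent R_p, then R1 + R_p is a series pair.
R_p = (49.3×270)/(49.3+270) = 41.69 Ω
R_total = 12.0 + 41.69 = 53.69 Ω
I = V / R_total = 205 / 53.69 = 3.818 A
Voltage across the parallel pair: V_p = I × R_p = 3.818 × 41.69 = 159.2 V
With V_p across R2, its power is V_p²/R2.
P_R2 = (159.2)² / 49.3 = 514.0 W

514 W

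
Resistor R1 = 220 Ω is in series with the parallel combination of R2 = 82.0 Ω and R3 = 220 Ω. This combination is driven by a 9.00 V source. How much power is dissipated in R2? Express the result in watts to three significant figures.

0.0450 W

Reduce the parallel pair to R_p first; the network is then a simple series string.
R_p = (82.0×220)/(82.0+220) = 59.74 Ω
R_total = 220 + 59.74 = 279.7 Ω
I = V / R_total = 9.00 / 279.7 = 0.03217 A
Voltage across the parallel pair: V_p = I × R_p = 0.03217 × 59.74 = 1.922 V
With V_p across R2, its power is V_p²/R2.
P_R2 = (1.922)² / 82.0 = 0.04504 W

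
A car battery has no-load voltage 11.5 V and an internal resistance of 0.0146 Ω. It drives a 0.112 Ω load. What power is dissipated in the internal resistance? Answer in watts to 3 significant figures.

The source's internal resistance is just another series element carrying I; its dissipation is I²r.
I = ε / (r + R) = 11.5 / (0.0146 + 0.112) = 90.84 A
P_int = I² r = (90.84)² × 0.0146 = 120.5 W

120 W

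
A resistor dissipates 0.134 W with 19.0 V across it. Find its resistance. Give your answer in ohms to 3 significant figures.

2690 Ω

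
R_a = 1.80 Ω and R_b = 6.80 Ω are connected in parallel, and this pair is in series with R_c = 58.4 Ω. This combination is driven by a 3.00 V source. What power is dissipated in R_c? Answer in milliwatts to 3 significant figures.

First find R_p for the parallel pair, then treat R_p + R_c as a series loop.
R_p = (1.80×6.80)/(1.80+6.80) = 1.423 Ω
R_total = R_p + 58.4 = 1.423 + 58.4 = 59.82 Ω
I = V / R_total = 3.00 / 59.82 = 0.05015 A
All the supply current flows through R_c; use P = I²R_c.
P_R_c = (0.05015)² × 58.4 = 0.1469 W

147 mW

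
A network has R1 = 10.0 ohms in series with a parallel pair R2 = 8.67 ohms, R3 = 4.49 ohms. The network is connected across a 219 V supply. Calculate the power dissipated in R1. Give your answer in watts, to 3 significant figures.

2860 W

Replace R2 and R3 with their parallel equivalent so the circuit becomes R1 in series with R_p.
R_p = (8.67×4.49)/(8.67+4.49) = 2.958 Ω
R_total = 10.0 + 2.958 = 12.96 Ω
I = V / R_total = 219 / 12.96 = 16.90 A
R1 is in the main series path, so its power is I²R1.
P_R1 = (16.90)² × 10.0 = 2856 W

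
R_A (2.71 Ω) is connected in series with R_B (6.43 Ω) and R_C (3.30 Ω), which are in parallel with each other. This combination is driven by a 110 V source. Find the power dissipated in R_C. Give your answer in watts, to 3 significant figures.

Reduce the parallel pair to R_p first; the network is then a simple series string.
R_p = (6.43×3.30)/(6.43+3.30) = 2.181 Ω
R_total = 2.71 + 2.181 = 4.891 Ω
I = V / R_total = 110 / 4.891 = 22.49 A
Voltage across the parallel pair: V_p = I × R_p = 22.49 × 2.181 = 49.05 V
With V_p across R_C, its power is V_p²/R_C.
P_R_C = (49.05)² / 3.30 = 729.0 W

729 W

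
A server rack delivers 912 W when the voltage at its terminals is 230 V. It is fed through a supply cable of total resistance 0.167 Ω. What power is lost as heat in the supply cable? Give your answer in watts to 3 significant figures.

The supply cable and load are in series, so the same current flows in both; the loss is I²R_line.
I = P / V = 912 / 230 = 3.965 A through the supply cable.
P_line = I² R_line = (3.965)² × 0.167 = 2.626 W

2.63 W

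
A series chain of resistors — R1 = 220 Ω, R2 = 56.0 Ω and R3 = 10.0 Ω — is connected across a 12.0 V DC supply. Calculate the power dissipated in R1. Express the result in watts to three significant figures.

Every series element carries the same I. Get I from the total resistance, then P = I² × R1.
R_total = 220 + 56.0 + 10.0 = 286.0 Ω
I = V / R_total = 12.0 / 286.0 = 0.04196 A
P_R1 = I² × R1 = (0.04196)² × 220 = 0.3873 W

0.387 W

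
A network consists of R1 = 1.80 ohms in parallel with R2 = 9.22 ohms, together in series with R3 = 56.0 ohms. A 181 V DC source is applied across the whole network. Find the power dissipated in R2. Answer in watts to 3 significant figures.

Collapse the R1‖R2 pair into one equivalent R_p; then R_p and R3 form a series string.
R_p = (1.80×9.22)/(1.80+9.22) = 1.506 Ω
R_total = R_p + 56.0 = 1.506 + 56.0 = 57.51 Ω
I = V / R_total = 181 / 57.51 = 3.147 A
Voltage across the parallel pair: V_p = I × R_p = 3.147 × 1.506 = 4.740 V
Use P = V²/R for R2 with V = V_p.
P_R2 = (4.740)² / 9.22 = 2.437 W

2.44 W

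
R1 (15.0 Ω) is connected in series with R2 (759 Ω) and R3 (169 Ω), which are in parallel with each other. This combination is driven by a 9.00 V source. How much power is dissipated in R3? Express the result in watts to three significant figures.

0.390 W

Reduce the parallel pair to R_p first; the network is then a simple series string.
R_p = (759×169)/(759+169) = 138.2 Ω
R_total = 15.0 + 138.2 = 153.2 Ω
I = V / R_total = 9.00 / 153.2 = 0.05874 A
Voltage across the parallel pair: V_p = I × R_p = 0.05874 × 138.2 = 8.119 V
R3 sees V_p directly, so P = V_p² / R3.
P_R3 = (8.119)² / 169 = 0.3900 W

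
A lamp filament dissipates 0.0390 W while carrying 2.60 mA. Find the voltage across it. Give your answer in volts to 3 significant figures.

From P = V I = I²R = V²/R, with the two given quantities we get V = P / I.
V = 0.0390 / 0.002600 = 15.00 V

15.0 V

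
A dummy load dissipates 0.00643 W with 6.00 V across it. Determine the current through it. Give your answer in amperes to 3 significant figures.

0.00107 A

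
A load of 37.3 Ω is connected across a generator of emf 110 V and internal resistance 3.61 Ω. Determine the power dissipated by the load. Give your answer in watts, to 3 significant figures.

With r and R in series, I = ε/(r+R); the load dissipates I²R.
I = ε / (r + R) = 110 / (3.61 + 37.3) = 2.689 A
P_load = I² R = (2.689)² × 37.3 = 269.7 W

270 W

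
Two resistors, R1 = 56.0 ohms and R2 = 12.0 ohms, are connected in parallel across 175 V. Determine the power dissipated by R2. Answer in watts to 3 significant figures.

The supply voltage appears across each parallel branch — just use P = V²/R2.
P_R2 = V² / R2 = (175)² / 12.0 Ω = 2552 W

2550 W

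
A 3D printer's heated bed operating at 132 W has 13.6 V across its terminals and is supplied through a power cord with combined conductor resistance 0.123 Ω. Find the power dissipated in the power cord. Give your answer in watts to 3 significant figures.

11.6 W

Only the current and the line resistance are needed for the I²R loss.
I = P / V = 132 / 13.6 = 9.706 A through the power cord.
P_line = I² R_line = (9.706)² × 0.123 = 11.59 W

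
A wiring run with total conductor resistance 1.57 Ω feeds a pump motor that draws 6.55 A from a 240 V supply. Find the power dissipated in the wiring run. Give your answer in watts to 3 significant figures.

67.4 W

Only the current and the line resistance are needed for the I²R loss.
The wiring run carries the full 6.55 A.
P_line = I² R_line = (6.550)² × 1.57 = 67.36 W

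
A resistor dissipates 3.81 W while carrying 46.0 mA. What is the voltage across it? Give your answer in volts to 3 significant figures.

82.8 V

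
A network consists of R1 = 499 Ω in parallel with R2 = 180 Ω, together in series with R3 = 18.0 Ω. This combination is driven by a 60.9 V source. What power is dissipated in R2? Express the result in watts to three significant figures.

16.0 W

First find R_p for the parallel pair, then treat R_p + R3 as a series loop.
R_p = (499×180)/(499+180) = 132.3 Ω
R_total = R_p + 18.0 = 132.3 + 18.0 = 150.3 Ω
I = V / R_total = 60.9 / 150.3 = 0.4052 A
Voltage across the parallel pair: V_p = I × R_p = 0.4052 × 132.3 = 53.61 V
Use P = V²/R for R2 with V = V_p.
P_R2 = (53.61)² / 180 = 15.96 W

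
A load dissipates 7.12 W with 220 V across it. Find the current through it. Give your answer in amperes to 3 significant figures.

0.0324 A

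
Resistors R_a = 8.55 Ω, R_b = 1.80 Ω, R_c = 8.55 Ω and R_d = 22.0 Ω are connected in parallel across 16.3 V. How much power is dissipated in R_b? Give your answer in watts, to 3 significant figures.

148 W

R_b sits directly across the source, so P = V²/R with V = 16.3 V.
P_R_b = V² / R_b = (16.3)² / 1.80 Ω = 147.6 W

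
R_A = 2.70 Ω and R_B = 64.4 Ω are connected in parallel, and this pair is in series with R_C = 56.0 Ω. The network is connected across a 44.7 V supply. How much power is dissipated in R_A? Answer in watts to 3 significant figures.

1.45 W

Reduce the parallel combination to a single R_p; the circuit then becomes R_p in series with the remaining resistor.
R_p = (2.70×64.4)/(2.70+64.4) = 2.591 Ω
R_total = R_p + 56.0 = 2.591 + 56.0 = 58.59 Ω
I = V / R_total = 44.7 / 58.59 = 0.7629 A
Voltage across the parallel pair: V_p = I × R_p = 0.7629 × 2.591 = 1.977 V
R_A has V_p across it, so P = V_p²/R_A.
P_R_A = (1.977)² / 2.70 = 1.448 W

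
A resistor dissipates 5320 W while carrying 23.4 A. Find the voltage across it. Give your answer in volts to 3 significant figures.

The two known quantities fix the third via V = P / I.
V = 5320 / 23.40 = 227.4 V

227 V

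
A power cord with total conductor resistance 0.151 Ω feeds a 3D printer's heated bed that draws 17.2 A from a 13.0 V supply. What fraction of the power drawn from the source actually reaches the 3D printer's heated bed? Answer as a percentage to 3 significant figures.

80.0 %

The power cord carries the full 17.2 A.
P_line = I² R_line = (17.20)² × 0.151 = 44.67 W
P_source = V I = 13.0 × 17.20 = 223.6 W; P_load = 178.9 W
η = P_load / P_source = 178.9 / 223.6 = 0.8002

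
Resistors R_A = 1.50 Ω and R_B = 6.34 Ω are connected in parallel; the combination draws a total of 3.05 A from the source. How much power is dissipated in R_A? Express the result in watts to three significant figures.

9.13 W

We need the common branch voltage; get it from I_total × R_eq, then P = V²/R for the branch.
1/R_eq = 1/1.50 + 1/6.34 ⇒ R_eq = 1.213 Ω
V = I_total × R_eq = 3.050 × 1.213 = 3.700 V
P_R_A = V² / R_A = (3.700)² / 1.50 = 9.125 W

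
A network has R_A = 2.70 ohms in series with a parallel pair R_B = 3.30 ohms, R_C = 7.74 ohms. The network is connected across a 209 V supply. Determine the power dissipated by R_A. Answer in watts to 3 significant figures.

Collapse R_B‖R_C to a single equivalent, reducing the network to two series elements.
R_p = (3.30×7.74)/(3.30+7.74) = 2.314 Ω
R_total = 2.70 + 2.314 = 5.014 Ω
I = V / R_total = 209 / 5.014 = 41.69 A
R_A is in the main series path, so its power is I²R_A.
P_R_A = (41.69)² × 2.70 = 4692 W

4690 W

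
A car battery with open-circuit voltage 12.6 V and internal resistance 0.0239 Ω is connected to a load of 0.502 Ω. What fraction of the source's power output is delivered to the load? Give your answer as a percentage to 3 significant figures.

95.5 %

Both r and R carry the same current, so the power split is just the resistance split: η = R/(R+r).
η = R / (R + r) = 0.502 / (0.502 + 0.0239) = 0.9546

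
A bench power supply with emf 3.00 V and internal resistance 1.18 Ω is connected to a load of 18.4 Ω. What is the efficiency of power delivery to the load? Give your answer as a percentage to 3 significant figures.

94.0 %

Both r and R carry the same current, so the power split is just the resistance split: η = R/(R+r).
η = R / (R + r) = 18.4 / (18.4 + 1.18) = 0.9397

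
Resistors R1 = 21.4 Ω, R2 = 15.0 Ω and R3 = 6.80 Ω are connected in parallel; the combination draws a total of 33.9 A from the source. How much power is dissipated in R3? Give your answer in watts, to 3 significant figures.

2490 W

Parallel branches share V, not I — compute V via R_eq, then use V²/R for the target branch.
1/R_eq = 1/21.4 + 1/15.0 + 1/6.80 ⇒ R_eq = 3.839 Ω
V = I_total × R_eq = 33.90 × 3.839 = 130.2 V
P_R3 = V² / R3 = (130.2)² / 6.80 = 2491 W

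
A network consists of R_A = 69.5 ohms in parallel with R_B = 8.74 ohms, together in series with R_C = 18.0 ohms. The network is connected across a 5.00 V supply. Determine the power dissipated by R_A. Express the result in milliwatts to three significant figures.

Combine R_A and R_B into their parallel equivalent first, reducing the network to two series resistors.
R_p = (69.5×8.74)/(69.5+8.74) = 7.764 Ω
R_total = R_p + 18.0 = 7.764 + 18.0 = 25.76 Ω
I = V / R_total = 5.00 / 25.76 = 0.1941 A
Voltage across the parallel pair: V_p = I × R_p = 0.1941 × 7.764 = 1.507 V
R_A has V_p across it, so P = V_p²/R_A.
P_R_A = (1.507)² / 69.5 = 0.03266 W

32.7 mW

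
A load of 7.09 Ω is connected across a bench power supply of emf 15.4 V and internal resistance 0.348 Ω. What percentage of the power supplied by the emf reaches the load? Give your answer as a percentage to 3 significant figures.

95.3 %

The source delivers εI, of which I²R reaches the load and I²r is lost; since I is common, η = R/(R+r).
η = R / (R + r) = 7.09 / (7.09 + 0.348) = 0.9532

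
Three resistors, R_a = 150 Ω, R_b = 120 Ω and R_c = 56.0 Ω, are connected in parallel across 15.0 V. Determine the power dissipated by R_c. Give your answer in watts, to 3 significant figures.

4.02 W

Every branch has 15.0 V across it, so for R_c the power is simply V²/R.
P_R_c = V² / R_c = (15.0)² / 56.0 Ω = 4.018 W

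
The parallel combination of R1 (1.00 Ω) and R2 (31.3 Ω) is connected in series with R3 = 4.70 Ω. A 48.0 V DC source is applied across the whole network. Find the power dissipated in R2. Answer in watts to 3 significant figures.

Collapse the R1‖R2 pair into one equivalent R_p; then R_p and R3 form a series string.
R_p = (1.00×31.3)/(1.00+31.3) = 0.9690 Ω
R_total = R_p + 4.70 = 0.9690 + 4.70 = 5.669 Ω
I = V / R_total = 48.0 / 5.669 = 8.467 A
Voltage across the parallel pair: V_p = I × R_p = 8.467 × 0.9690 = 8.205 V
R2 sits across V_p; its power is V_p²/R.
P_R2 = (8.205)² / 31.3 = 2.151 W

2.15 W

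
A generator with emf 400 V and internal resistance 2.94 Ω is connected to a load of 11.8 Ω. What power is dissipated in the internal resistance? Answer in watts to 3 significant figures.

The internal resistance carries the same current as the load; P_int = I²r.
I = ε / (r + R) = 400 / (2.94 + 11.8) = 27.14 A
P_int = I² r = (27.14)² × 2.94 = 2165 W

2170 W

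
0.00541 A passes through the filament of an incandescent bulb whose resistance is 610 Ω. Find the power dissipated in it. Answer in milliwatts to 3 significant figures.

17.9 mW

With I and R stated, P = I²R applies in one step.
P = (0.005410 A)² × 610 Ω = 0.01785 W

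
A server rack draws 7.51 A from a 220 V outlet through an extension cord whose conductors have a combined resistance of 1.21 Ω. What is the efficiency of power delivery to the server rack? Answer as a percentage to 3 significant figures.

The extension cord carries the full 7.51 A.
P_line = I² R_line = (7.510)² × 1.21 = 68.24 W
P_source = V I = 220 × 7.510 = 1652 W; P_load = 1584 W
η = P_load / P_source = 1584 / 1652 = 0.9587

95.9 %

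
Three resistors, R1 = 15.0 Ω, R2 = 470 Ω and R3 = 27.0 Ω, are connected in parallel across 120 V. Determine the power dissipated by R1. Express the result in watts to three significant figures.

960 W

The supply voltage appears across each parallel branch — just use P = V²/R1.
P_R1 = V² / R1 = (120)² / 15.0 Ω = 960.0 W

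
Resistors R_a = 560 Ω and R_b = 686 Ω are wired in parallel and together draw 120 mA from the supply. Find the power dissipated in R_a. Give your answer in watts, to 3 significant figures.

The branches share the same voltage, but only the total current is given — find V from the equivalent resistance first.
1/R_eq = 1/560 + 1/686 ⇒ R_eq = 308.3 Ω
V = I_total × R_eq = 0.1200 × 308.3 = 37.00 V
P_R_a = V² / R_a = (37.00)² / 560 = 2.444 W

2.44 W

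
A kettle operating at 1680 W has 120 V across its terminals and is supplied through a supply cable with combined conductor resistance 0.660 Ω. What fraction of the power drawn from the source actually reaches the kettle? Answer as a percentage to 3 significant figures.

I = P / V = 1680 / 120 = 14.00 A through the supply cable.
P_line = I² R_line = (14.00)² × 0.660 = 129.4 W
P_source = P_load + P_line = 1680 + 129.4 = 1809 W
η = P_load / P_source = 1680 / 1809 = 0.9285

92.9 %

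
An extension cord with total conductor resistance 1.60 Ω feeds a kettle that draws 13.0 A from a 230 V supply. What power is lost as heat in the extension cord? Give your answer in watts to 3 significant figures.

Line loss is just I²R for the cable — we know both I and R_line directly.
The extension cord carries the full 13.0 A.
P_line = I² R_line = (13.00)² × 1.60 = 270.4 W

270 W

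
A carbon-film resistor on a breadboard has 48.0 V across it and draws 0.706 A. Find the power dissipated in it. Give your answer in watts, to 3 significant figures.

V and I are known directly — P = V I, no intermediate step needed.
P = 48.0 V × 0.7060 A = 33.89 W

33.9 W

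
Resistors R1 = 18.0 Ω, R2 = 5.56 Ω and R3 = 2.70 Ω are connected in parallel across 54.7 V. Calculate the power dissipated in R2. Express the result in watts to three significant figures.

538 W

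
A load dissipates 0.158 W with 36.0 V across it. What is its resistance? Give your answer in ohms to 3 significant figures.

Inverting the appropriate power form: R = V² / P.
R = (36.0)² / 0.158 = 8203 Ω

8200 Ω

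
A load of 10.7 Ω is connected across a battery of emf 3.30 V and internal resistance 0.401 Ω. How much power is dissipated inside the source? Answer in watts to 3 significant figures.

0.0354 W

The source's internal resistance is just another series element carrying I; its dissipation is I²r.
I = ε / (r + R) = 3.30 / (0.401 + 10.7) = 0.2973 A
P_int = I² r = (0.2973)² × 0.401 = 0.03544 W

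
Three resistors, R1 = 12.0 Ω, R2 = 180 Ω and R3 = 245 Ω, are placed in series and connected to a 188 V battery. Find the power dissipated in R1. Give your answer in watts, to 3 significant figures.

2.22 W

The current is common to all series resistors; compute it, then apply P = I²R for the target.
R_total = 12.0 + 180 + 245 = 437.0 Ω
I = V / R_total = 188 / 437.0 = 0.4302 A
P_R1 = I² × R1 = (0.4302)² × 12.0 = 2.221 W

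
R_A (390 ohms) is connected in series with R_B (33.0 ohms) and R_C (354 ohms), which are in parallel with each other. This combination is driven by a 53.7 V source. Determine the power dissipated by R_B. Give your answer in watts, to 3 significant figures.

0.451 W

Reduce the parallel pair to R_p first; the network is then a simple series string.
R_p = (33.0×354)/(33.0+354) = 30.19 Ω
R_total = 390 + 30.19 = 420.2 Ω
I = V / R_total = 53.7 / 420.2 = 0.1278 A
Voltage across the parallel pair: V_p = I × R_p = 0.1278 × 30.19 = 3.858 V
R_B sees V_p directly, so P = V_p² / R_B.
P_R_B = (3.858)² / 33.0 = 0.4510 W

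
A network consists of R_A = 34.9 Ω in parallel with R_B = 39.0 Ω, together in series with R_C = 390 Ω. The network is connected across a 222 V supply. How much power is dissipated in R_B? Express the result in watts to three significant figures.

2.57 W

Collapse the R_A‖R_B pair into one equivalent R_p; then R_p and R_C form a series string.
R_p = (34.9×39.0)/(34.9+39.0) = 18.42 Ω
R_total = R_p + 390 = 18.42 + 390 = 408.4 Ω
I = V / R_total = 222 / 408.4 = 0.5436 A
Voltage across the parallel pair: V_p = I × R_p = 0.5436 × 18.42 = 10.01 V
R_B sits across V_p; its power is V_p²/R.
P_R_B = (10.01)² / 39.0 = 2.570 W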